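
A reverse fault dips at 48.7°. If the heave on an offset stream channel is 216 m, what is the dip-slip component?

327 m

dip-slip = heave / cos(dip) = 216 / cos(48.7°) = 327 m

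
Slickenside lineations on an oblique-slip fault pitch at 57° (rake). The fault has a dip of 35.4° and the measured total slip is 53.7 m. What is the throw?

26.1 m

dip-slip = net slip × sin(rake) = 53.7 m × sin(57°) = 45.04 m
throw = dip-slip × sin(dip) = 45.04 × sin(35.4°) = 26.1 m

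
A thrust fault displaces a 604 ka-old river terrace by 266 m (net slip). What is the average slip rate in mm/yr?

0.440 mm/yr

rate = 266 m / 604 ka = 0.000440 m/yr = 0.440 mm/yr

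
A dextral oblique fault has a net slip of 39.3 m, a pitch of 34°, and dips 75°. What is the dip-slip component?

dip-slip = net slip × sin(rake) = 39.3 m × sin(34°) = 22 m

22 m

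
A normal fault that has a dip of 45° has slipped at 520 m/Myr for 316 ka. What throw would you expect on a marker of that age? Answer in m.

116 m

dip-slip = rate × time = 520 m/Myr × 316 ka = 164.3 m
throw = dip-slip × sin(dip) = 164.3 × sin(45°) = 116 m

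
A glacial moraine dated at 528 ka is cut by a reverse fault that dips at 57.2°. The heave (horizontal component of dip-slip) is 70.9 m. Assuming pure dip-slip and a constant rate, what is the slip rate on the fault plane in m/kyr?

dip-slip = heave / cos(dip) = 70.9 m / cos(57.2°) = 130.9 m
rate = 130.9 m / 528 ka = 0.000248 m/yr = 0.248 m/kyr

0.248 m/kyr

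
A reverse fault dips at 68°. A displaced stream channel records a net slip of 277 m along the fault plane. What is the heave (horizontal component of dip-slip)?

104 m

heave = dip-slip × cos(dip) = 277 m × cos(68°) = 104 m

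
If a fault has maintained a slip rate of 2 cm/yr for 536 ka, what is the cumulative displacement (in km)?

10.7 km

slip = rate × time = 2 cm/yr × 536 ka = 10700 m = 10.7 km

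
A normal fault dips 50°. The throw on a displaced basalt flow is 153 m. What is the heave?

heave = throw / tan(dip) = 153 / tan(50°) = 128 m

128 m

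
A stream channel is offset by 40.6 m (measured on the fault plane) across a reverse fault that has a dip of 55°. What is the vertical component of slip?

throw = dip-slip × sin(dip) = 40.6 m × sin(55°) = 33.3 m

33.3 m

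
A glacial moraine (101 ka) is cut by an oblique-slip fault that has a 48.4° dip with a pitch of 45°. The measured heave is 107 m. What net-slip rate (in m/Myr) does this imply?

dip-slip = heave / cos(dip) = 107 / cos(48.4°) = 161.2 m
net slip = dip-slip / sin(rake) = 161.2 / sin(45°) = 227.9 m
rate = 227.9 m / 101 ka = 0.00226 m/yr = 2260 m/Myr

2260 m/Myr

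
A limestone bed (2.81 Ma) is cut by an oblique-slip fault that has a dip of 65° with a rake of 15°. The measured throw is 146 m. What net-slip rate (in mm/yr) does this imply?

0.222 mm/yr

dip-slip = throw / sin(dip) = 146 / sin(65°) = 161.1 m
net slip = dip-slip / sin(rake) = 161.1 / sin(15°) = 622.4 m
rate = 622.4 m / 2.81 Ma = 0.000222 m/yr = 0.222 mm/yr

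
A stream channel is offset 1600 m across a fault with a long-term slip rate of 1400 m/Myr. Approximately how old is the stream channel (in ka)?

1140 ka

age = offset / rate = 1600 m / (1400 m/Myr) = 1.14e+06 yr = 1140 ka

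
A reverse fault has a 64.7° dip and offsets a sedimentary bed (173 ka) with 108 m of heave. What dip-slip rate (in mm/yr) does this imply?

dip-slip = heave / cos(dip) = 108 m / cos(64.7°) = 252.7 m
rate = 252.7 m / 173 ka = 0.00146 m/yr = 1.46 mm/yr

1.46 mm/yr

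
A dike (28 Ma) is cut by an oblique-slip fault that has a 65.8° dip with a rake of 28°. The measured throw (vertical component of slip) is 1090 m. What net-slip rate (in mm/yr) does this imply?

dip-slip = throw / sin(dip) = 1090 / sin(65.8°) = 1195 m
net slip = dip-slip / sin(rake) = 1195 / sin(28°) = 2545 m
rate = 2545 m / 28 Ma = 0.0000909 m/yr = 0.0909 mm/yr

0.0909 mm/yr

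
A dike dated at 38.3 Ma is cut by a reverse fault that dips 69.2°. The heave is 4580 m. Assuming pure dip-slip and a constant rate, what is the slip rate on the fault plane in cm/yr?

dip-slip = heave / cos(dip) = 4580 m / cos(69.2°) = 12900 m
rate = 12900 m / 38.3 Ma = 0.000337 m/yr = 0.0337 cm/yr

0.0337 cm/yr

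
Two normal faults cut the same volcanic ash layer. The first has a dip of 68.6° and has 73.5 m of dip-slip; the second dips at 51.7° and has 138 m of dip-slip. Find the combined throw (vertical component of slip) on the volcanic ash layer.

177 m

throw_A = 73.5 × sin(68.6°) = 68.43 m
throw_B = 138 × sin(51.7°) = 108.3 m
total = 68.43 + 108.3 = 177 m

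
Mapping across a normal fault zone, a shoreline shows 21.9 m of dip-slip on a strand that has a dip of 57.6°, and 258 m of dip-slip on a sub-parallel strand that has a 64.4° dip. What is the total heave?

heave_A = 21.9 × cos(57.6°) = 11.73 m
heave_B = 258 × cos(64.4°) = 111.5 m
total = 11.73 + 111.5 = 123 m

123 m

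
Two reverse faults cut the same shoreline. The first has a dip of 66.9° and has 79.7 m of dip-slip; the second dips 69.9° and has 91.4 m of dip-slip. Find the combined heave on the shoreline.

heave_A = 79.7 × cos(66.9°) = 31.27 m
heave_B = 91.4 × cos(69.9°) = 31.41 m
total = 31.27 + 31.41 = 62.7 m

62.7 m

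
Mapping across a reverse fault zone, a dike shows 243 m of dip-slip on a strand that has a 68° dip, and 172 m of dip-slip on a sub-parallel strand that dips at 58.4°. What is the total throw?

372 m

throw_A = 243 × sin(68°) = 225.3 m
throw_B = 172 × sin(58.4°) = 146.5 m
total = 225.3 + 146.5 = 372 m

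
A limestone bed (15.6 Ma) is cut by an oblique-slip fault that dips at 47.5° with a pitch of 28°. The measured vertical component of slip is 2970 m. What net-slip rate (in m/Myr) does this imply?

550 m/Myr

dip-slip = throw / sin(dip) = 2970 / sin(47.5°) = 4028 m
net slip = dip-slip / sin(rake) = 4028 / sin(28°) = 8581 m
rate = 8581 m / 15.6 Ma = 0.000550 m/yr = 550 m/Myr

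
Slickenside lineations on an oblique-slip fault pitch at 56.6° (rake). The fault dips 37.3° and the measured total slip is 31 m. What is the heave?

20.6 m

dip-slip = net slip × sin(rake) = 31 m × sin(56.6°) = 25.88 m
heave = dip-slip × cos(dip) = 25.88 × cos(37.3°) = 20.6 m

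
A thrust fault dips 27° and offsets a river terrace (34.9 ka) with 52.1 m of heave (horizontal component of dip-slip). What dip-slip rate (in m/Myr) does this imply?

dip-slip = heave / cos(dip) = 52.1 m / cos(27°) = 58.47 m
rate = 58.47 m / 34.9 ka = 0.00168 m/yr = 1680 m/Myr

1680 m/Myr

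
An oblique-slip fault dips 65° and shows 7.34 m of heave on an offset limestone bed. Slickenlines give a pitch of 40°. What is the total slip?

dip-slip = heave / cos(dip) = 7.34 / cos(65°) = 17.37 m
net slip = dip-slip / sin(rake) = 17.37 / sin(40°) = 27 m

27 m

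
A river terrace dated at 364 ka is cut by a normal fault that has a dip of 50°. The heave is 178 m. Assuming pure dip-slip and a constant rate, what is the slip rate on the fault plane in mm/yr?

dip-slip = heave / cos(dip) = 178 m / cos(50°) = 276.9 m
rate = 276.9 m / 364 ka = 0.000761 m/yr = 0.761 mm/yr

0.761 mm/yr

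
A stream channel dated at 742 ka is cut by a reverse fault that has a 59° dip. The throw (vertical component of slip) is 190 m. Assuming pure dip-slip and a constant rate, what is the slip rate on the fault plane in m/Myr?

dip-slip = throw / sin(dip) = 190 m / sin(59°) = 221.7 m
rate = 221.7 m / 742 ka = 0.000299 m/yr = 299 m/Myr

299 m/Myr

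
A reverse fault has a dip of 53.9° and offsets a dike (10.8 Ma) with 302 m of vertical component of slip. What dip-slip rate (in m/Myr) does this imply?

34.6 m/Myr

dip-slip = throw / sin(dip) = 302 m / sin(53.9°) = 373.8 m
rate = 373.8 m / 10.8 Ma = 0.0000346 m/yr = 34.6 m/Myr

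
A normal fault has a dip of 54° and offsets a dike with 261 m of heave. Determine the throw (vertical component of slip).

359 m

throw = heave × tan(dip) = 261 × tan(54°) = 359 m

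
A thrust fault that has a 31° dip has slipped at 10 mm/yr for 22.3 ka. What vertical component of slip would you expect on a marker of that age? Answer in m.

115 m

dip-slip = rate × time = 10 mm/yr × 22.3 ka = 223 m
throw = dip-slip × sin(dip) = 223 × sin(31°) = 115 m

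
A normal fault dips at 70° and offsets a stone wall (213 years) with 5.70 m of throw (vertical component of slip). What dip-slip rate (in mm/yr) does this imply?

dip-slip = throw / sin(dip) = 5.70 m / sin(70°) = 6.066 m
rate = 6.066 m / 213 years = 0.0285 m/yr = 28.5 mm/yr

28.5 mm/yr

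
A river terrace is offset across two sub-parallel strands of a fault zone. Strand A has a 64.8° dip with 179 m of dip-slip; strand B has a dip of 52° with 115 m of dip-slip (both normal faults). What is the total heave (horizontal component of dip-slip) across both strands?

147 m

heave_A = 179 × cos(64.8°) = 76.21 m
heave_B = 115 × cos(52°) = 70.80 m
total = 76.21 + 70.80 = 147 m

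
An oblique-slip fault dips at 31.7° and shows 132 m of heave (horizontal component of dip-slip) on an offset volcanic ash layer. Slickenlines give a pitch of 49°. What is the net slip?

206 m

dip-slip = heave / cos(dip) = 132 / cos(31.7°) = 155.1 m
net slip = dip-slip / sin(rake) = 155.1 / sin(49°) = 206 m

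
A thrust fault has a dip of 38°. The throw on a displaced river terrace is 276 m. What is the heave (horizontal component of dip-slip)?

353 m

heave = throw / tan(dip) = 276 / tan(38°) = 353 m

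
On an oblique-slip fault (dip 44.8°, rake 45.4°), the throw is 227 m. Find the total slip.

452 m

dip-slip = throw / sin(dip) = 227 / sin(44.8°) = 322.2 m
net slip = dip-slip / sin(rake) = 322.2 / sin(45.4°) = 452 m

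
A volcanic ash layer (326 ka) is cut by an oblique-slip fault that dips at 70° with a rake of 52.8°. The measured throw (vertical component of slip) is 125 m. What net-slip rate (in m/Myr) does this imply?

dip-slip = throw / sin(dip) = 125 / sin(70°) = 133 m
net slip = dip-slip / sin(rake) = 133 / sin(52.8°) = 167 m
rate = 167 m / 326 ka = 0.000512 m/yr = 512 m/Myr

512 m/Myr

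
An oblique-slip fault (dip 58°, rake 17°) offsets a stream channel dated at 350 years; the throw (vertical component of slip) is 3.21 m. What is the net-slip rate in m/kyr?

37 m/kyr

dip-slip = throw / sin(dip) = 3.21 / sin(58°) = 3.785 m
net slip = dip-slip / sin(rake) = 3.785 / sin(17°) = 12.95 m
rate = 12.95 m / 350 years = 0.0370 m/yr = 37 m/kyr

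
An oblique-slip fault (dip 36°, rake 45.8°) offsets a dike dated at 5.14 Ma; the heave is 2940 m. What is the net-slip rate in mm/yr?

0.986 mm/yr

dip-slip = heave / cos(dip) = 2940 / cos(36°) = 3634 m
net slip = dip-slip / sin(rake) = 3634 / sin(45.8°) = 5069 m
rate = 5069 m / 5.14 Ma = 0.000986 m/yr = 0.986 mm/yr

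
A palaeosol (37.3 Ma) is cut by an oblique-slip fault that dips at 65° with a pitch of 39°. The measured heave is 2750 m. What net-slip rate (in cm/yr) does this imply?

dip-slip = heave / cos(dip) = 2750 / cos(65°) = 6507 m
net slip = dip-slip / sin(rake) = 6507 / sin(39°) = 10340 m
rate = 10340 m / 37.3 Ma = 0.000277 m/yr = 0.0277 cm/yr

0.0277 cm/yr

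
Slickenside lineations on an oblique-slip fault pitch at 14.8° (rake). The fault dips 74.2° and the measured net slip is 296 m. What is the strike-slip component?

strike-slip = net slip × cos(rake) = 296 m × cos(14.8°) = 286 m

286 m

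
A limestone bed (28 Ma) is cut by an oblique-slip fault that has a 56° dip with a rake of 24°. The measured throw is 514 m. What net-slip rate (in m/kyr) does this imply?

dip-slip = throw / sin(dip) = 514 / sin(56°) = 620 m
net slip = dip-slip / sin(rake) = 620 / sin(24°) = 1524 m
rate = 1524 m / 28 Ma = 0.0000544 m/yr = 0.0544 m/kyr

0.0544 m/kyr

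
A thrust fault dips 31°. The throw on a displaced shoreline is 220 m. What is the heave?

heave = throw / tan(dip) = 220 / tan(31°) = 366 m

366 m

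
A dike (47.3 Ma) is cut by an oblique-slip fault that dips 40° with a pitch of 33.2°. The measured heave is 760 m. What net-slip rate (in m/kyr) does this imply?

dip-slip = heave / cos(dip) = 760 / cos(40°) = 992.1 m
net slip = dip-slip / sin(rake) = 992.1 / sin(33.2°) = 1812 m
rate = 1812 m / 47.3 Ma = 0.0000383 m/yr = 0.0383 m/kyr

0.0383 m/kyr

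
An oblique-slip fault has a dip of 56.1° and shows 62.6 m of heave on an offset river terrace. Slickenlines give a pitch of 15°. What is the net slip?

434 m

dip-slip = heave / cos(dip) = 62.6 / cos(56.1°) = 112.2 m
net slip = dip-slip / sin(rake) = 112.2 / sin(15°) = 434 m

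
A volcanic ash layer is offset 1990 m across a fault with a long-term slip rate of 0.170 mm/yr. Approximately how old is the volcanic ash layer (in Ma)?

age = offset / rate = 1990 m / (0.170 mm/yr) = 1.17e+07 yr = 11.7 Ma

11.7 Ma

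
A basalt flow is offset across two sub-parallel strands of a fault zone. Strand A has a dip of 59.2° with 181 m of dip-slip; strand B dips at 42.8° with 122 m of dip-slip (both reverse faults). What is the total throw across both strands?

throw_A = 181 × sin(59.2°) = 155.5 m
throw_B = 122 × sin(42.8°) = 82.89 m
total = 155.5 + 82.89 = 238 m

238 m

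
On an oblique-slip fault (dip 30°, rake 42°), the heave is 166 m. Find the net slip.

dip-slip = heave / cos(dip) = 166 / cos(30°) = 191.7 m
net slip = dip-slip / sin(rake) = 191.7 / sin(42°) = 286 m

286 m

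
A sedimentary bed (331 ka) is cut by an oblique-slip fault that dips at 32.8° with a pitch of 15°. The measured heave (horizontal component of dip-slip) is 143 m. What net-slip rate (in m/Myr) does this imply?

dip-slip = heave / cos(dip) = 143 / cos(32.8°) = 170.1 m
net slip = dip-slip / sin(rake) = 170.1 / sin(15°) = 657.3 m
rate = 657.3 m / 331 ka = 0.00199 m/yr = 1990 m/Myr

1990 m/Myr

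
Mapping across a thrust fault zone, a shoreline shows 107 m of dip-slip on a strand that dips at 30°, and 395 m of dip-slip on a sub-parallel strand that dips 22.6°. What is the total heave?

heave_A = 107 × cos(30°) = 92.66 m
heave_B = 395 × cos(22.6°) = 364.7 m
total = 92.66 + 364.7 = 457 m

457 m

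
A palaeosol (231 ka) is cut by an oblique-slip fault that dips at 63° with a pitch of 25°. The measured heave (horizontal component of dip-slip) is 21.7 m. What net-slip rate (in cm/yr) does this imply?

0.0490 cm/yr

dip-slip = heave / cos(dip) = 21.7 / cos(63°) = 47.80 m
net slip = dip-slip / sin(rake) = 47.80 / sin(25°) = 113.1 m
rate = 113.1 m / 231 ka = 0.000490 m/yr = 0.0490 cm/yr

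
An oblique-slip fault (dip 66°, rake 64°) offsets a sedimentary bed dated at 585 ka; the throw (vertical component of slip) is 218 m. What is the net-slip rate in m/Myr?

dip-slip = throw / sin(dip) = 218 / sin(66°) = 238.6 m
net slip = dip-slip / sin(rake) = 238.6 / sin(64°) = 265.5 m
rate = 265.5 m / 585 ka = 0.000454 m/yr = 454 m/Myr

454 m/Myr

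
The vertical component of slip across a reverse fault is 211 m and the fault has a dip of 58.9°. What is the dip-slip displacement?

246 m

dip-slip = throw / sin(dip) = 211 / sin(58.9°) = 246 m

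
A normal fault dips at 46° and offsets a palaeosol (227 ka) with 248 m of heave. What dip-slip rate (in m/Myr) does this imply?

1570 m/Myr

dip-slip = heave / cos(dip) = 248 m / cos(46°) = 357 m
rate = 357 m / 227 ka = 0.00157 m/yr = 1570 m/Myr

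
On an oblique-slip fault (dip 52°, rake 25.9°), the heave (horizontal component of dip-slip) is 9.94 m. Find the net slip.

dip-slip = heave / cos(dip) = 9.94 / cos(52°) = 16.15 m
net slip = dip-slip / sin(rake) = 16.15 / sin(25.9°) = 37 m

37 m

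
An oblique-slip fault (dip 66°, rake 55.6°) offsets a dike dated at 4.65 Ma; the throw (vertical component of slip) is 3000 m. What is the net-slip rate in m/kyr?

dip-slip = throw / sin(dip) = 3000 / sin(66°) = 3284 m
net slip = dip-slip / sin(rake) = 3284 / sin(55.6°) = 3980 m
rate = 3980 m / 4.65 Ma = 0.000856 m/yr = 0.856 m/kyr

0.856 m/kyr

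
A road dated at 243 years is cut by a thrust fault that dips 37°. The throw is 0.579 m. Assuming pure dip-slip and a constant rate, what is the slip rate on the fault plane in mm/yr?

3.96 mm/yr

dip-slip = throw / sin(dip) = 0.579 m / sin(37°) = 0.9621 m
rate = 0.9621 m / 243 years = 0.00396 m/yr = 3.96 mm/yr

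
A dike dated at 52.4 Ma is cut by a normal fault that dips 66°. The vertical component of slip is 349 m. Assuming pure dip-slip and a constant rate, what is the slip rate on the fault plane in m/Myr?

7.29 m/Myr

dip-slip = throw / sin(dip) = 349 m / sin(66°) = 382 m
rate = 382 m / 52.4 Ma = 0.00000729 m/yr = 7.29 m/Myr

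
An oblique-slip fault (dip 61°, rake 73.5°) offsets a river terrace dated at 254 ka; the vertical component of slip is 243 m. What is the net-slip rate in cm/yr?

dip-slip = throw / sin(dip) = 243 / sin(61°) = 277.8 m
net slip = dip-slip / sin(rake) = 277.8 / sin(73.5°) = 289.8 m
rate = 289.8 m / 254 ka = 0.00114 m/yr = 0.114 cm/yr

0.114 cm/yr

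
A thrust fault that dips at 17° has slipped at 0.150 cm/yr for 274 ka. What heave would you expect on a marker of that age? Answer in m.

dip-slip = rate × time = 0.150 cm/yr × 274 ka = 411 m
heave = dip-slip × cos(dip) = 411 × cos(17°) = 393 m

393 m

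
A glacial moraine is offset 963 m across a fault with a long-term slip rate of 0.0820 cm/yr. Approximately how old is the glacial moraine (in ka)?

1170 ka

age = offset / rate = 963 m / (0.0820 cm/yr) = 1.17e+06 yr = 1170 ka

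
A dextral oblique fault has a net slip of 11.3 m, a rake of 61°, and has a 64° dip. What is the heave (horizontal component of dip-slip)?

4.33 m

dip-slip = net slip × sin(rake) = 11.3 m × sin(61°) = 9.883 m
heave = dip-slip × cos(dip) = 9.883 × cos(64°) = 4.33 m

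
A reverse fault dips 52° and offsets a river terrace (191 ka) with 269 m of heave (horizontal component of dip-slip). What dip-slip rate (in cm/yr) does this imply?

dip-slip = heave / cos(dip) = 269 m / cos(52°) = 436.9 m
rate = 436.9 m / 191 ka = 0.00229 m/yr = 0.229 cm/yr

0.229 cm/yr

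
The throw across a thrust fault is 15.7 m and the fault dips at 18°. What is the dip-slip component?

dip-slip = throw / sin(dip) = 15.7 / sin(18°) = 50.8 m

50.8 m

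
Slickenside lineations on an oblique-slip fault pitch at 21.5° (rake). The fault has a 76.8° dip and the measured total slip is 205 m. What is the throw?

dip-slip = net slip × sin(rake) = 205 m × sin(21.5°) = 75.13 m
throw = dip-slip × sin(dip) = 75.13 × sin(76.8°) = 73.1 m

73.1 m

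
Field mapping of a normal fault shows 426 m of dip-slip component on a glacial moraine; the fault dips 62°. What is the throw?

throw = dip-slip × sin(dip) = 426 m × sin(62°) = 376 m

376 m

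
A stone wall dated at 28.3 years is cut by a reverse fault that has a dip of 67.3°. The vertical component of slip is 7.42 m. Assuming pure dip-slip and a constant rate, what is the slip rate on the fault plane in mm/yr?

dip-slip = throw / sin(dip) = 7.42 m / sin(67.3°) = 8.043 m
rate = 8.043 m / 28.3 years = 0.284 m/yr = 284 mm/yr

284 mm/yr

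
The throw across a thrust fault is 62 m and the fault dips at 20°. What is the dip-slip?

dip-slip = throw / sin(dip) = 62 / sin(20°) = 181 m

181 m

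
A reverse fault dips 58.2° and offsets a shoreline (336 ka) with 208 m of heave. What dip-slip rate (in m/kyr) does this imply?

1.17 m/kyr

dip-slip = heave / cos(dip) = 208 m / cos(58.2°) = 394.7 m
rate = 394.7 m / 336 ka = 0.00117 m/yr = 1.17 m/kyr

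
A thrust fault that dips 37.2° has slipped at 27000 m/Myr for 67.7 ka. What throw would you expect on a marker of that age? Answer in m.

dip-slip = rate × time = 27000 m/Myr × 67.7 ka = 1828 m
throw = dip-slip × sin(dip) = 1828 × sin(37.2°) = 1110 m

1110 m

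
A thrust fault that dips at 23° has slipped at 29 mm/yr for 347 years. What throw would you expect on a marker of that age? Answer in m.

3.93 m

dip-slip = rate × time = 29 mm/yr × 347 years = 10.06 m
throw = dip-slip × sin(dip) = 10.06 × sin(23°) = 3.93 m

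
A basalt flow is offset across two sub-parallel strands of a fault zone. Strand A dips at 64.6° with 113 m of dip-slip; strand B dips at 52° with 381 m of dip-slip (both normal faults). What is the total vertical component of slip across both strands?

throw_A = 113 × sin(64.6°) = 102.1 m
throw_B = 381 × sin(52°) = 300.2 m
total = 102.1 + 300.2 = 402 m

402 m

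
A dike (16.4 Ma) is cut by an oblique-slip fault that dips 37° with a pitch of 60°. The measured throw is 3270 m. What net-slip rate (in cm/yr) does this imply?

0.0383 cm/yr

dip-slip = throw / sin(dip) = 3270 / sin(37°) = 5434 m
net slip = dip-slip / sin(rake) = 5434 / sin(60°) = 6274 m
rate = 6274 m / 16.4 Ma = 0.000383 m/yr = 0.0383 cm/yr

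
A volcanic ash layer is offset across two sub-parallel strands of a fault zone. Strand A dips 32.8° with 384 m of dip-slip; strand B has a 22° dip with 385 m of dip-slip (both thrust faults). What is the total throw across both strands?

throw_A = 384 × sin(32.8°) = 208 m
throw_B = 385 × sin(22°) = 144.2 m
total = 208 + 144.2 = 352 m

352 m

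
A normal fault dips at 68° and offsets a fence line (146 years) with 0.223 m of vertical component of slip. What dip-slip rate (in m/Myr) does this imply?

1650 m/Myr

dip-slip = throw / sin(dip) = 0.223 m / sin(68°) = 0.2405 m
rate = 0.2405 m / 146 years = 0.00165 m/yr = 1650 m/Myr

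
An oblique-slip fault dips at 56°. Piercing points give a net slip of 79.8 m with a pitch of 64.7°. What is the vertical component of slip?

59.8 m

dip-slip = net slip × sin(rake) = 79.8 m × sin(64.7°) = 72.15 m
throw = dip-slip × sin(dip) = 72.15 × sin(56°) = 59.8 m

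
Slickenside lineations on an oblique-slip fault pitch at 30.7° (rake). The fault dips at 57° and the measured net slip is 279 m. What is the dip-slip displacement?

142 m

dip-slip = net slip × sin(rake) = 279 m × sin(30.7°) = 142 m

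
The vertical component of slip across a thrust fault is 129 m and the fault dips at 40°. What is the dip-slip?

dip-slip = throw / sin(dip) = 129 / sin(40°) = 201 m

201 m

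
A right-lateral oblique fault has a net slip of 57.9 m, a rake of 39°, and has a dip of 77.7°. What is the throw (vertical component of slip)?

dip-slip = net slip × sin(rake) = 57.9 m × sin(39°) = 36.44 m
throw = dip-slip × sin(dip) = 36.44 × sin(77.7°) = 35.6 m

35.6 m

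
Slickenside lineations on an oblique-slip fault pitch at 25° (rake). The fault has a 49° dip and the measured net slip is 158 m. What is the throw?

dip-slip = net slip × sin(rake) = 158 m × sin(25°) = 66.77 m
throw = dip-slip × sin(dip) = 66.77 × sin(49°) = 50.4 m

50.4 m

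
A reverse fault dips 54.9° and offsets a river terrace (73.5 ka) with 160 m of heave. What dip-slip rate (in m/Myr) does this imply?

3790 m/Myr

dip-slip = heave / cos(dip) = 160 m / cos(54.9°) = 278.3 m
rate = 278.3 m / 73.5 ka = 0.00379 m/yr = 3790 m/Myr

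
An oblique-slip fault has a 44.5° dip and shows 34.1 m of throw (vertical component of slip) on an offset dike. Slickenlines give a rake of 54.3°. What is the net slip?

59.9 m

dip-slip = throw / sin(dip) = 34.1 / sin(44.5°) = 48.65 m
net slip = dip-slip / sin(rake) = 48.65 / sin(54.3°) = 59.9 m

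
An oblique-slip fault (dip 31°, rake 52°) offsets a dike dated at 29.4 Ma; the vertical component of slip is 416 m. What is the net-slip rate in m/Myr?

dip-slip = throw / sin(dip) = 416 / sin(31°) = 807.7 m
net slip = dip-slip / sin(rake) = 807.7 / sin(52°) = 1025 m
rate = 1025 m / 29.4 Ma = 0.0000349 m/yr = 34.9 m/Myr

34.9 m/Myr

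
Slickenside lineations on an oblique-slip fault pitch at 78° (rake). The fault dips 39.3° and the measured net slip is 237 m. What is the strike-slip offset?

49.3 m

strike-slip = net slip × cos(rake) = 237 m × cos(78°) = 49.3 m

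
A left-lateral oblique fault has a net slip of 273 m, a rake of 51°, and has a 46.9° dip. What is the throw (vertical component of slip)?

dip-slip = net slip × sin(rake) = 273 m × sin(51°) = 212.2 m
throw = dip-slip × sin(dip) = 212.2 × sin(46.9°) = 155 m

155 m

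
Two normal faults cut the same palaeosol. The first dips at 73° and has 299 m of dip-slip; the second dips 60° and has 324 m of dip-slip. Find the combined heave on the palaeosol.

heave_A = 299 × cos(73°) = 87.42 m
heave_B = 324 × cos(60°) = 162 m
total = 87.42 + 162 = 249 m

249 m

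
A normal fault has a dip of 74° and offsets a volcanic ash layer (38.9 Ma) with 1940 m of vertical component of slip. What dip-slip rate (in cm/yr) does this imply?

dip-slip = throw / sin(dip) = 1940 m / sin(74°) = 2018 m
rate = 2018 m / 38.9 Ma = 0.0000519 m/yr = 0.00519 cm/yr

0.00519 cm/yr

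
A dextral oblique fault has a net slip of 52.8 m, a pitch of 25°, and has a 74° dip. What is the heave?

6.15 m

dip-slip = net slip × sin(rake) = 52.8 m × sin(25°) = 22.31 m
heave = dip-slip × cos(dip) = 22.31 × cos(74°) = 6.15 m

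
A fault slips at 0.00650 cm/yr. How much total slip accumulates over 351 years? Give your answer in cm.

slip = rate × time = 0.00650 cm/yr × 351 years = 0.0228 m = 2.28 cm

2.28 cm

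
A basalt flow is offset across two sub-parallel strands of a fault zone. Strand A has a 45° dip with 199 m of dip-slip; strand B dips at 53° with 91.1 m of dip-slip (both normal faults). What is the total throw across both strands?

throw_A = 199 × sin(45°) = 140.7 m
throw_B = 91.1 × sin(53°) = 72.76 m
total = 140.7 + 72.76 = 213 m

213 m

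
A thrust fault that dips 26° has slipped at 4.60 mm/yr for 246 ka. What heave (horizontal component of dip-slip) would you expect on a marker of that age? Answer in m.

dip-slip = rate × time = 4.60 mm/yr × 246 ka = 1132 m
heave = dip-slip × cos(dip) = 1132 × cos(26°) = 1020 m

1020 m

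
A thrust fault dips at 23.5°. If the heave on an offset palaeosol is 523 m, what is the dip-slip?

570 m

dip-slip = heave / cos(dip) = 523 / cos(23.5°) = 570 m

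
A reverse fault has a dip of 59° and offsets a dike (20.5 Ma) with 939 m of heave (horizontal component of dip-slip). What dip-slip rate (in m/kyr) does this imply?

dip-slip = heave / cos(dip) = 939 m / cos(59°) = 1823 m
rate = 1823 m / 20.5 Ma = 0.0000889 m/yr = 0.0889 m/kyr

0.0889 m/kyr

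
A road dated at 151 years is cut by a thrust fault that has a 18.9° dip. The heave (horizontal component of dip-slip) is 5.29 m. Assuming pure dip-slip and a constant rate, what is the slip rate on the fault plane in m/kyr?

dip-slip = heave / cos(dip) = 5.29 m / cos(18.9°) = 5.591 m
rate = 5.591 m / 151 years = 0.0370 m/yr = 37 m/kyr

37 m/kyr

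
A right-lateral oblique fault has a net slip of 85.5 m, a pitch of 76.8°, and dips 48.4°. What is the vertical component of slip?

dip-slip = net slip × sin(rake) = 85.5 m × sin(76.8°) = 83.24 m
throw = dip-slip × sin(dip) = 83.24 × sin(48.4°) = 62.2 m

62.2 m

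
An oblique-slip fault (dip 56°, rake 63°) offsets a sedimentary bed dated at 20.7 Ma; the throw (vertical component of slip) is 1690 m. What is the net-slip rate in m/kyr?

0.111 m/kyr

dip-slip = throw / sin(dip) = 1690 / sin(56°) = 2039 m
net slip = dip-slip / sin(rake) = 2039 / sin(63°) = 2288 m
rate = 2288 m / 20.7 Ma = 0.000111 m/yr = 0.111 m/kyr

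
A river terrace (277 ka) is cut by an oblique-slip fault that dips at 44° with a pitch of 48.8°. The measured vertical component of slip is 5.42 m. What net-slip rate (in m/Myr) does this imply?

dip-slip = throw / sin(dip) = 5.42 / sin(44°) = 7.802 m
net slip = dip-slip / sin(rake) = 7.802 / sin(48.8°) = 10.37 m
rate = 10.37 m / 277 ka = 0.0000374 m/yr = 37.4 m/Myr

37.4 m/Myr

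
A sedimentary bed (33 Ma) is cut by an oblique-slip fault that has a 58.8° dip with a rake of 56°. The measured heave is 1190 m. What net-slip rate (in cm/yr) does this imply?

dip-slip = heave / cos(dip) = 1190 / cos(58.8°) = 2297 m
net slip = dip-slip / sin(rake) = 2297 / sin(56°) = 2771 m
rate = 2771 m / 33 Ma = 0.0000840 m/yr = 0.00840 cm/yr

0.00840 cm/yr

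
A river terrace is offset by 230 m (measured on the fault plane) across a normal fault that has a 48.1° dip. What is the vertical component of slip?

throw = dip-slip × sin(dip) = 230 m × sin(48.1°) = 171 m

171 m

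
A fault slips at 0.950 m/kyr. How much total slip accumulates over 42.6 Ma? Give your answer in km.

40.5 km

slip = rate × time = 0.950 m/kyr × 42.6 Ma = 40500 m = 40.5 km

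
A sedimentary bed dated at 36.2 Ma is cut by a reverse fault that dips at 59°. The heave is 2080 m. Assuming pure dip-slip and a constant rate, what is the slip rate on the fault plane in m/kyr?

dip-slip = heave / cos(dip) = 2080 m / cos(59°) = 4039 m
rate = 4039 m / 36.2 Ma = 0.000112 m/yr = 0.112 m/kyr

0.112 m/kyr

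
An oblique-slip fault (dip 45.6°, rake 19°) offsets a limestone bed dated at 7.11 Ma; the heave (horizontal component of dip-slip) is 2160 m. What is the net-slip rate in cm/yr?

dip-slip = heave / cos(dip) = 2160 / cos(45.6°) = 3087 m
net slip = dip-slip / sin(rake) = 3087 / sin(19°) = 9482 m
rate = 9482 m / 7.11 Ma = 0.00133 m/yr = 0.133 cm/yr

0.133 cm/yr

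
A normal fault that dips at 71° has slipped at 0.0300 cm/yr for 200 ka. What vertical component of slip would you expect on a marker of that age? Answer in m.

56.7 m

dip-slip = rate × time = 0.0300 cm/yr × 200 ka = 60 m
throw = dip-slip × sin(dip) = 60 × sin(71°) = 56.7 m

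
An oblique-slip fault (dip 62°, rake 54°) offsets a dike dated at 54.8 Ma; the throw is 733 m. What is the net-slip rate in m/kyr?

0.0187 m/kyr

dip-slip = throw / sin(dip) = 733 / sin(62°) = 830.2 m
net slip = dip-slip / sin(rake) = 830.2 / sin(54°) = 1026 m
rate = 1026 m / 54.8 Ma = 0.0000187 m/yr = 0.0187 m/kyr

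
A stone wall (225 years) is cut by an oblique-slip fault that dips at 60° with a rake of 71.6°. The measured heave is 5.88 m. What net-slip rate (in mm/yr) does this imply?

dip-slip = heave / cos(dip) = 5.88 / cos(60°) = 11.76 m
net slip = dip-slip / sin(rake) = 11.76 / sin(71.6°) = 12.39 m
rate = 12.39 m / 225 years = 0.0551 m/yr = 55.1 mm/yr

55.1 mm/yr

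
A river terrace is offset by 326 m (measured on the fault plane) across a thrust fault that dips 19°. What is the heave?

308 m

heave = dip-slip × cos(dip) = 326 m × cos(19°) = 308 m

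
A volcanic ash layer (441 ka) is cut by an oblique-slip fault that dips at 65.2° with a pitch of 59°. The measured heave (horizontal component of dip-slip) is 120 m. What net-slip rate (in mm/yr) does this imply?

dip-slip = heave / cos(dip) = 120 / cos(65.2°) = 286.1 m
net slip = dip-slip / sin(rake) = 286.1 / sin(59°) = 333.8 m
rate = 333.8 m / 441 ka = 0.000757 m/yr = 0.757 mm/yr

0.757 mm/yr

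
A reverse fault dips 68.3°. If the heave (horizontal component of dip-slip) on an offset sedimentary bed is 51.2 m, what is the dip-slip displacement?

138 m

dip-slip = heave / cos(dip) = 51.2 / cos(68.3°) = 138 m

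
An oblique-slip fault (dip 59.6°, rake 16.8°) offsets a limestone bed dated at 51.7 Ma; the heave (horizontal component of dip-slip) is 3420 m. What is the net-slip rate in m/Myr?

452 m/Myr

dip-slip = heave / cos(dip) = 3420 / cos(59.6°) = 6758 m
net slip = dip-slip / sin(rake) = 6758 / sin(16.8°) = 23380 m
rate = 23380 m / 51.7 Ma = 0.000452 m/yr = 452 m/Myr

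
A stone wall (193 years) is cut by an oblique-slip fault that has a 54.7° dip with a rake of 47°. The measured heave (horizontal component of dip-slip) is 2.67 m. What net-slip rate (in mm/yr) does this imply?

dip-slip = heave / cos(dip) = 2.67 / cos(54.7°) = 4.621 m
net slip = dip-slip / sin(rake) = 4.621 / sin(47°) = 6.318 m
rate = 6.318 m / 193 years = 0.0327 m/yr = 32.7 mm/yr

32.7 mm/yr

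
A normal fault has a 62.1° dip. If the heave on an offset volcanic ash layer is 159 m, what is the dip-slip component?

dip-slip = heave / cos(dip) = 159 / cos(62.1°) = 340 m

340 m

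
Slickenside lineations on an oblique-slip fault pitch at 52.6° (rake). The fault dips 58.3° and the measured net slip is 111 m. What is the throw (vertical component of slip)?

75 m

dip-slip = net slip × sin(rake) = 111 m × sin(52.6°) = 88.18 m
throw = dip-slip × sin(dip) = 88.18 × sin(58.3°) = 75 m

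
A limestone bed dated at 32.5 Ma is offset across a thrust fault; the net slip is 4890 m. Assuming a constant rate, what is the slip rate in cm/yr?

rate = 4890 m / 32.5 Ma = 0.000150 m/yr = 0.0150 cm/yr

0.0150 cm/yr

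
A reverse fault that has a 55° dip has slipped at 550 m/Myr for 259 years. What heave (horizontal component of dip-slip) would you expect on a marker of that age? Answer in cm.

dip-slip = rate × time = 550 m/Myr × 259 years = 0.1425 m
heave = dip-slip × cos(dip) = 0.1425 × cos(55°) = 0.0817 m = 8.17 cm

8.17 cm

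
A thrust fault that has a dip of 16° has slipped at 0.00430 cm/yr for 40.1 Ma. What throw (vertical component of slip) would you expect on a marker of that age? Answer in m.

475 m

dip-slip = rate × time = 0.00430 cm/yr × 40.1 Ma = 1724 m
throw = dip-slip × sin(dip) = 1724 × sin(16°) = 475 m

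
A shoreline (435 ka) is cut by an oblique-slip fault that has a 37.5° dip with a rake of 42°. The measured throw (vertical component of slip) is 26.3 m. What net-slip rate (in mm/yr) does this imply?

0.148 mm/yr

dip-slip = throw / sin(dip) = 26.3 / sin(37.5°) = 43.20 m
net slip = dip-slip / sin(rake) = 43.20 / sin(42°) = 64.57 m
rate = 64.57 m / 435 ka = 0.000148 m/yr = 0.148 mm/yr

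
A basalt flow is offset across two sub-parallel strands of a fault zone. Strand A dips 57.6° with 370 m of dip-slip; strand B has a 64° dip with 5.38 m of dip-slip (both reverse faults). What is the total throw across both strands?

throw_A = 370 × sin(57.6°) = 312.4 m
throw_B = 5.38 × sin(64°) = 4.836 m
total = 312.4 + 4.836 = 317 m

317 m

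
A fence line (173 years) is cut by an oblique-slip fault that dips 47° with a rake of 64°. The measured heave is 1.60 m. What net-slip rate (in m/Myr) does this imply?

dip-slip = heave / cos(dip) = 1.60 / cos(47°) = 2.346 m
net slip = dip-slip / sin(rake) = 2.346 / sin(64°) = 2.610 m
rate = 2.610 m / 173 years = 0.0151 m/yr = 15100 m/Myr

15100 m/Myr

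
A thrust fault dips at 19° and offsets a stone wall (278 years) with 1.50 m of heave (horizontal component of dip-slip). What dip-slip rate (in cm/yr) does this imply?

0.571 cm/yr

dip-slip = heave / cos(dip) = 1.50 m / cos(19°) = 1.586 m
rate = 1.586 m / 278 years = 0.00571 m/yr = 0.571 cm/yr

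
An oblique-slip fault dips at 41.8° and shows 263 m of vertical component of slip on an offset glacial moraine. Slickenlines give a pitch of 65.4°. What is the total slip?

434 m

dip-slip = throw / sin(dip) = 263 / sin(41.8°) = 394.6 m
net slip = dip-slip / sin(rake) = 394.6 / sin(65.4°) = 434 m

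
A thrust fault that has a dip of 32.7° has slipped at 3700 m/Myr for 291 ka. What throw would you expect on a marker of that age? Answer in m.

582 m

dip-slip = rate × time = 3700 m/Myr × 291 ka = 1077 m
throw = dip-slip × sin(dip) = 1077 × sin(32.7°) = 582 m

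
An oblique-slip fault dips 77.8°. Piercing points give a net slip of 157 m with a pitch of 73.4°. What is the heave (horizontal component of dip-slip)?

31.8 m

dip-slip = net slip × sin(rake) = 157 m × sin(73.4°) = 150.5 m
heave = dip-slip × cos(dip) = 150.5 × cos(77.8°) = 31.8 m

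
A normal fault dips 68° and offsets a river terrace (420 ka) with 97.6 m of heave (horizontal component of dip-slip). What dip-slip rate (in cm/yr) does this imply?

dip-slip = heave / cos(dip) = 97.6 m / cos(68°) = 260.5 m
rate = 260.5 m / 420 ka = 0.000620 m/yr = 0.0620 cm/yr

0.0620 cm/yr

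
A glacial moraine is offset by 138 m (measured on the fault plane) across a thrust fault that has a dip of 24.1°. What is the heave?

126 m

heave = dip-slip × cos(dip) = 138 m × cos(24.1°) = 126 m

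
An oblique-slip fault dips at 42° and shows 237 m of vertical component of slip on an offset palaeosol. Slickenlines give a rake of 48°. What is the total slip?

dip-slip = throw / sin(dip) = 237 / sin(42°) = 354.2 m
net slip = dip-slip / sin(rake) = 354.2 / sin(48°) = 477 m

477 m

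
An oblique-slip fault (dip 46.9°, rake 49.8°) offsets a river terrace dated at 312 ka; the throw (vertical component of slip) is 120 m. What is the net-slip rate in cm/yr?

dip-slip = throw / sin(dip) = 120 / sin(46.9°) = 164.3 m
net slip = dip-slip / sin(rake) = 164.3 / sin(49.8°) = 215.2 m
rate = 215.2 m / 312 ka = 0.000690 m/yr = 0.0690 cm/yr

0.0690 cm/yr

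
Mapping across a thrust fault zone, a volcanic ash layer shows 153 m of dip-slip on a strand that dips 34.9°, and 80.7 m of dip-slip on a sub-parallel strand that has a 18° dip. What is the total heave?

heave_A = 153 × cos(34.9°) = 125.5 m
heave_B = 80.7 × cos(18°) = 76.75 m
total = 125.5 + 76.75 = 202 m

202 m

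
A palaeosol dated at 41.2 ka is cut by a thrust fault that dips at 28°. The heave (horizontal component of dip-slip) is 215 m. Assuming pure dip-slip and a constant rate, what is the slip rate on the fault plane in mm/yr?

dip-slip = heave / cos(dip) = 215 m / cos(28°) = 243.5 m
rate = 243.5 m / 41.2 ka = 0.00591 m/yr = 5.91 mm/yr

5.91 mm/yr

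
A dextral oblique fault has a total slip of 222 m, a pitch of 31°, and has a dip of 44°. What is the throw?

dip-slip = net slip × sin(rake) = 222 m × sin(31°) = 114.3 m
throw = dip-slip × sin(dip) = 114.3 × sin(44°) = 79.4 m

79.4 m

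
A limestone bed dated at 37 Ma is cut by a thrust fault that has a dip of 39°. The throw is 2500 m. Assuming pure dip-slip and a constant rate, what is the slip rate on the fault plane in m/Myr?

107 m/Myr

dip-slip = throw / sin(dip) = 2500 m / sin(39°) = 3973 m
rate = 3973 m / 37 Ma = 0.000107 m/yr = 107 m/Myr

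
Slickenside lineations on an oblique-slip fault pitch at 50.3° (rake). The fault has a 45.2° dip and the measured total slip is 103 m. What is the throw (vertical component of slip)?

56.2 m

dip-slip = net slip × sin(rake) = 103 m × sin(50.3°) = 79.25 m
throw = dip-slip × sin(dip) = 79.25 × sin(45.2°) = 56.2 m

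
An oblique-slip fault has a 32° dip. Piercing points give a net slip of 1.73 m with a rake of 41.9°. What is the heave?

dip-slip = net slip × sin(rake) = 1.73 m × sin(41.9°) = 1.155 m
heave = dip-slip × cos(dip) = 1.155 × cos(32°) = 0.980 m

0.980 m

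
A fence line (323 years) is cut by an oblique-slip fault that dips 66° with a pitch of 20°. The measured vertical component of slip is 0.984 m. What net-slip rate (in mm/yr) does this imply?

9.75 mm/yr

dip-slip = throw / sin(dip) = 0.984 / sin(66°) = 1.077 m
net slip = dip-slip / sin(rake) = 1.077 / sin(20°) = 3.149 m
rate = 3.149 m / 323 years = 0.00975 m/yr = 9.75 mm/yr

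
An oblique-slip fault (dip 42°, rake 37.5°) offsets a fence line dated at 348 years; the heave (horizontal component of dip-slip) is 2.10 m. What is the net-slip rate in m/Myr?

13300 m/Myr

dip-slip = heave / cos(dip) = 2.10 / cos(42°) = 2.826 m
net slip = dip-slip / sin(rake) = 2.826 / sin(37.5°) = 4.642 m
rate = 4.642 m / 348 years = 0.0133 m/yr = 13300 m/Myr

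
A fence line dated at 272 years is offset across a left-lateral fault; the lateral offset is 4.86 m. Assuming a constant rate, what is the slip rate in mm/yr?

17.9 mm/yr

rate = 4.86 m / 272 years = 0.0179 m/yr = 17.9 mm/yr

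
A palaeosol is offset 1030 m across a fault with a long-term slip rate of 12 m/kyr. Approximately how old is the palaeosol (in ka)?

85.8 ka

age = offset / rate = 1030 m / (12 m/kyr) = 85800 yr = 85.8 ka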